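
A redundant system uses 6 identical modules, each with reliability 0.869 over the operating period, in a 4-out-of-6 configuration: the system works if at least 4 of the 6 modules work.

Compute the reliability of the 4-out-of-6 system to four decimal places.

0.9670

R = Σ_{i=4}^{6} C(6,i) p^i (1−p)^{6−i} with p = 0.869
C(6,4)·0.869^4·0.131^2 = 0.146796
C(6,5)·0.869^5·0.131^1 = 0.389513
C(6,6)·0.869^6·0.131^0 = 0.430644
Sum = 0.9670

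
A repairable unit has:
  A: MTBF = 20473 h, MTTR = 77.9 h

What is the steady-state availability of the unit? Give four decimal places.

0.9962

A(A) = MTBF/(MTBF+MTTR) = 20473/(20473+77.9) = 0.9962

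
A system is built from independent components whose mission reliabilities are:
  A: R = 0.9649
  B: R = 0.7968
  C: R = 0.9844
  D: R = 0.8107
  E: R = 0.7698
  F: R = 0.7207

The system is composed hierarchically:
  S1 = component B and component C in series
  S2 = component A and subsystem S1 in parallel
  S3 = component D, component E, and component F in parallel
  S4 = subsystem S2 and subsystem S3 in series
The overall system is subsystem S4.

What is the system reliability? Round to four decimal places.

0.9804

Series (B and C): 0.796800 × 0.984400 = 0.784370
Parallel (A and [0.784370]): 1 − (1 − 0.964900)(1 − 0.784370) = 0.992431
Parallel (D, E, and F): 1 − (1 − 0.810700)(1 − 0.769800)(1 − 0.720700) = 0.987829
Series ([0.992431] and [0.987829]): 0.992431 × 0.987829 = 0.9804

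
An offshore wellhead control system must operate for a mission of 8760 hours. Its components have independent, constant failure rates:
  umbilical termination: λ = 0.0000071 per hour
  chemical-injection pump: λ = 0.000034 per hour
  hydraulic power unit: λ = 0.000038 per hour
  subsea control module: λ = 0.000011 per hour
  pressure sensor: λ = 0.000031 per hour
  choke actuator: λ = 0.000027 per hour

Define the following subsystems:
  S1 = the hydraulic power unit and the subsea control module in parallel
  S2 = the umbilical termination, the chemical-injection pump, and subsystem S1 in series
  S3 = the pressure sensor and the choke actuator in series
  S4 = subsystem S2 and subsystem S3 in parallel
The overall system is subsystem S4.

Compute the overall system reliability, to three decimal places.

0.872

R(umbilical termination) = exp(−0.0000071 × 8760) = 0.93970
R(chemical-injection pump) = exp(−0.000034 × 8760) = 0.74242
R(hydraulic power unit) = exp(−0.000038 × 8760) = 0.71686
R(subsea control module) = exp(−0.000011 × 8760) = 0.90814
R(pressure sensor) = exp(−0.000031 × 8760) = 0.76219
R(choke actuator) = exp(−0.000027 × 8760) = 0.78937
Parallel (hydraulic power unit and subsea control module): 1 − (1 − 0.71686)(1 − 0.90814) = 0.97399
Series (umbilical termination, chemical-injection pump, and [0.97399]): 0.93970 × 0.74242 × 0.97399 = 0.67951
Series (pressure sensor and choke actuator): 0.76219 × 0.78937 = 0.60165
Parallel ([0.67951] and [0.60165]): 1 − (1 − 0.67951)(1 − 0.60165) = 0.872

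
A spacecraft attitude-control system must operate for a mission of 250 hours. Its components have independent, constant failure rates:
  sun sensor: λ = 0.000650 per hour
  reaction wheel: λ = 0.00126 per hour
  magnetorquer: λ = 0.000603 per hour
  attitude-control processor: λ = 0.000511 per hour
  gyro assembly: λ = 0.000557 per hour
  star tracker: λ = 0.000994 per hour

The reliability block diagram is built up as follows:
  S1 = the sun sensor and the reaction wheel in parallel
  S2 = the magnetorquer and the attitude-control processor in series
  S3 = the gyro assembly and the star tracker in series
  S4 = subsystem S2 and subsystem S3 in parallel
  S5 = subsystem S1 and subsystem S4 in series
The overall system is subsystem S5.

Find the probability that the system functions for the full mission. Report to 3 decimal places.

0.885

R(sun sensor) = exp(−0.000650 × 250) = 0.85002
R(reaction wheel) = exp(−0.00126 × 250) = 0.72979
R(magnetorquer) = exp(−0.000603 × 250) = 0.86006
R(attitude-control processor) = exp(−0.000511 × 250) = 0.88007
R(gyro assembly) = exp(−0.000557 × 250) = 0.87001
R(star tracker) = exp(−0.000994 × 250) = 0.77997
Parallel (sun sensor and reaction wheel): 1 − (1 − 0.85002)(1 − 0.72979) = 0.95947
Series (magnetorquer and attitude-control processor): 0.86006 × 0.88007 = 0.75691
Series (gyro assembly and star tracker): 0.87001 × 0.77997 = 0.67858
Parallel ([0.75691] and [0.67858]): 1 − (1 − 0.75691)(1 − 0.67858) = 0.92187
Series ([0.95947] and [0.92187]): 0.95947 × 0.92187 = 0.885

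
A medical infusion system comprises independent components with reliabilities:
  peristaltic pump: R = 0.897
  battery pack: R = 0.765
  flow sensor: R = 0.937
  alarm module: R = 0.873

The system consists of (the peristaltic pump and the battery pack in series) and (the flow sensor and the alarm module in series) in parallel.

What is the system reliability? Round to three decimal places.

0.943

Series (peristaltic pump and battery pack): 0.89700 × 0.76500 = 0.68621
Series (flow sensor and alarm module): 0.93700 × 0.87300 = 0.81800
Parallel ([0.68621] and [0.81800]): 1 − (1 − 0.68621)(1 − 0.81800) = 0.943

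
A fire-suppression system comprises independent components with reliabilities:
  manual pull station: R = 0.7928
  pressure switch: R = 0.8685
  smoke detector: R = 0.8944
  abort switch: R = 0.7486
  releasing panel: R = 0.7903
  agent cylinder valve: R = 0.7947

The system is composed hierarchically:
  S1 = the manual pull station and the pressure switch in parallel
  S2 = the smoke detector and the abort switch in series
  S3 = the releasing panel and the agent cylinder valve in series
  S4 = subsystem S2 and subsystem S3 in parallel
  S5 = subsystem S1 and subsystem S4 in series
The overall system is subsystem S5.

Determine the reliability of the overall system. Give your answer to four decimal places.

Parallel (manual pull station and pressure switch): 1 − (1 − 0.792800)(1 − 0.868500) = 0.972753
Series (smoke detector and abort switch): 0.894400 × 0.748600 = 0.669548
Series (releasing panel and agent cylinder valve): 0.790300 × 0.794700 = 0.628051
Parallel ([0.669548] and [0.628051]): 1 − (1 − 0.669548)(1 − 0.628051) = 0.877089
Series ([0.972753] and [0.877089]): 0.972753 × 0.877089 = 0.8532

0.8532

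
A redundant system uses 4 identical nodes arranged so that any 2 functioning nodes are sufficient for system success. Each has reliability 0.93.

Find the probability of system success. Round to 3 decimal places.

R = Σ_{i=2}^{4} C(4,i) p^i (1−p)^{4−i} with p = 0.93
C(4,2)·0.93^2·0.07^2 = 0.02543
C(4,3)·0.93^3·0.07^1 = 0.22522
C(4,4)·0.93^4·0.07^0 = 0.74805
Sum = 0.999

0.999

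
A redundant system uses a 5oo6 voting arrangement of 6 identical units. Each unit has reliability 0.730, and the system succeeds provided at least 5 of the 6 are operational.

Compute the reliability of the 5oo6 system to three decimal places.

0.487

R = Σ_{i=5}^{6} C(6,i) p^i (1−p)^{6−i} with p = 0.730
C(6,5)·0.730^5·0.270^1 = 0.33584
C(6,6)·0.730^6·0.270^0 = 0.15133
Sum = 0.487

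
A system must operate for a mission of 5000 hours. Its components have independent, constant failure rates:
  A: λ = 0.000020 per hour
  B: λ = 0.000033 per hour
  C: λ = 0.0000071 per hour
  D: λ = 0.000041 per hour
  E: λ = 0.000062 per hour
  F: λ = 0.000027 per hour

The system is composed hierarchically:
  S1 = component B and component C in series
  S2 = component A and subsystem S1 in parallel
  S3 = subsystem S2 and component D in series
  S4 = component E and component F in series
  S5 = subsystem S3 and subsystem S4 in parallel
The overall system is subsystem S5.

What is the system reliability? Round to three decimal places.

0.928

R(A) = exp(−0.000020 × 5000) = 0.90484
R(B) = exp(−0.000033 × 5000) = 0.84789
R(C) = exp(−0.0000071 × 5000) = 0.96512
R(D) = exp(−0.000041 × 5000) = 0.81465
R(E) = exp(−0.000062 × 5000) = 0.73345
R(F) = exp(−0.000027 × 5000) = 0.87372
Series (B and C): 0.84789 × 0.96512 = 0.81832
Parallel (A and [0.81832]): 1 − (1 − 0.90484)(1 − 0.81832) = 0.98271
Series ([0.98271] and D): 0.98271 × 0.81465 = 0.80056
Series (E and F): 0.73345 × 0.87372 = 0.64083
Parallel ([0.80056] and [0.64083]): 1 − (1 − 0.80056)(1 − 0.64083) = 0.928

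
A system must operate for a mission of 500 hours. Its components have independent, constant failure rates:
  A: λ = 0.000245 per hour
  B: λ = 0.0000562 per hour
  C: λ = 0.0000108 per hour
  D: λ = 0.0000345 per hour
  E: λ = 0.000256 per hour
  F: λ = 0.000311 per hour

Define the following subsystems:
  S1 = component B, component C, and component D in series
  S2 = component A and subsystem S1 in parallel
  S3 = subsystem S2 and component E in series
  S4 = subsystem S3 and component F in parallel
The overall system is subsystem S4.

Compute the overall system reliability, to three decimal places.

R(A) = exp(−0.000245 × 500) = 0.88471
R(B) = exp(−0.0000562 × 500) = 0.97229
R(C) = exp(−0.0000108 × 500) = 0.99461
R(D) = exp(−0.0000345 × 500) = 0.98290
R(E) = exp(−0.000256 × 500) = 0.87985
R(F) = exp(−0.000311 × 500) = 0.85599
Series (B, C, and D): 0.97229 × 0.99461 × 0.98290 = 0.95051
Parallel (A and [0.95051]): 1 − (1 − 0.88471)(1 − 0.95051) = 0.99429
Series ([0.99429] and E): 0.99429 × 0.87985 = 0.87483
Parallel ([0.87483] and F): 1 − (1 − 0.87483)(1 − 0.85599) = 0.982

0.982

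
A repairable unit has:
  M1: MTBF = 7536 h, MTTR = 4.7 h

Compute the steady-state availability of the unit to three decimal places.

0.999

A(M1) = MTBF/(MTBF+MTTR) = 7536/(7536+4.7) = 0.999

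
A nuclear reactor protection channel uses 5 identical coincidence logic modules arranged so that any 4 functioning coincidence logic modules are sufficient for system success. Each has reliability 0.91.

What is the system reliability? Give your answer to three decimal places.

R = Σ_{i=4}^{5} C(5,i) p^i (1−p)^{5−i} with p = 0.91
C(5,4)·0.91^4·0.09^1 = 0.30859
C(5,5)·0.91^5·0.09^0 = 0.62403
Sum = 0.933

0.933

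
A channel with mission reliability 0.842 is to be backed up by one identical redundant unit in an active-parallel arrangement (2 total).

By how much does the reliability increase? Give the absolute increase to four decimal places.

R_before = 0.842
R_after = 1 − (1 − 0.842)^2 = 0.9750
ΔR = 0.9750 − 0.842 = 0.1330

0.1330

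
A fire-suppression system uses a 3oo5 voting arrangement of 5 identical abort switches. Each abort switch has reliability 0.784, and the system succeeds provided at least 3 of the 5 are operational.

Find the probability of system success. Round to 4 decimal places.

0.9291

R = Σ_{i=3}^{5} C(5,i) p^i (1−p)^{5−i} with p = 0.784
C(5,3)·0.784^3·0.216^2 = 0.224831
C(5,4)·0.784^4·0.216^1 = 0.408026
C(5,5)·0.784^5·0.216^0 = 0.296197
Sum = 0.9291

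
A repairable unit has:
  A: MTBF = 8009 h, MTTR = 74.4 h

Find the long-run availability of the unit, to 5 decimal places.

A(A) = MTBF/(MTBF+MTTR) = 8009/(8009+74.4) = 0.99080

0.99080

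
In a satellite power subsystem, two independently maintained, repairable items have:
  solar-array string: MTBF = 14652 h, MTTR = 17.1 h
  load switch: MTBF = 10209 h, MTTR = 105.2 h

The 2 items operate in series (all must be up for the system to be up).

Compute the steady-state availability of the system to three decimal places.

0.989

A(solar-array string) = MTBF/(MTBF+MTTR) = 14652/(14652+17.1) = 0.998834
A(load switch) = MTBF/(MTBF+MTTR) = 10209/(10209+105.2) = 0.989800
Series availability: 0.998834 × 0.989800 = 0.989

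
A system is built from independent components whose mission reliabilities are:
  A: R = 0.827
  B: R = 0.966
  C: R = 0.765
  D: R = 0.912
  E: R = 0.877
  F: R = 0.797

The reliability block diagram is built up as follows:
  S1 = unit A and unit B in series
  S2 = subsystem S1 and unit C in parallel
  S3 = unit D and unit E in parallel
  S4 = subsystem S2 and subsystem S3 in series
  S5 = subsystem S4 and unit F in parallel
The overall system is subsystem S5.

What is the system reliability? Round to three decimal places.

0.988

Series (A and B): 0.82700 × 0.96600 = 0.79888
Parallel ([0.79888] and C): 1 − (1 − 0.79888)(1 − 0.76500) = 0.95274
Parallel (D and E): 1 − (1 − 0.91200)(1 − 0.87700) = 0.98918
Series ([0.95274] and [0.98918]): 0.95274 × 0.98918 = 0.94243
Parallel ([0.94243] and F): 1 − (1 − 0.94243)(1 − 0.79700) = 0.988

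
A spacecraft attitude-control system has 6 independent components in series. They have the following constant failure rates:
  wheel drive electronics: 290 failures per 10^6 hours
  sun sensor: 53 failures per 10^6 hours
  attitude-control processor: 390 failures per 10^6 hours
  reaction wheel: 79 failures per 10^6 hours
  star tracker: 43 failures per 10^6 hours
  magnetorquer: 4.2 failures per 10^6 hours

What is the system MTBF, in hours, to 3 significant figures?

Series of exponential components: λ_sys = Σ λ_i
λ_sys = 0.00029 + 0.000053 + 0.00039 + 0.000079 + 0.000043 + 0.0000042 = 8.5920e-04 /h
MTBF = 1 / λ_sys = 1160 h

1160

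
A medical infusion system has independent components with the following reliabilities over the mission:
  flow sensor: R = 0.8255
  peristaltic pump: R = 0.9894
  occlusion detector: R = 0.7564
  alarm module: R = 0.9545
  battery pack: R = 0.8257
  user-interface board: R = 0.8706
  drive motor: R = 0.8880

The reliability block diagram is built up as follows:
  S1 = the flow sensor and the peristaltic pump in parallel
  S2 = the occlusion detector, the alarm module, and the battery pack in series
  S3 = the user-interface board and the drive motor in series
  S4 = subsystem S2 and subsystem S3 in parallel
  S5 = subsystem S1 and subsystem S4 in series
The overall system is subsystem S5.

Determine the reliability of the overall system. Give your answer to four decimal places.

0.9067

Parallel (flow sensor and peristaltic pump): 1 − (1 − 0.825500)(1 − 0.989400) = 0.998150
Series (occlusion detector, alarm module, and battery pack): 0.756400 × 0.954500 × 0.825700 = 0.596142
Series (user-interface board and drive motor): 0.870600 × 0.888000 = 0.773093
Parallel ([0.596142] and [0.773093]): 1 − (1 − 0.596142)(1 − 0.773093) = 0.908362
Series ([0.998150] and [0.908362]): 0.998150 × 0.908362 = 0.9067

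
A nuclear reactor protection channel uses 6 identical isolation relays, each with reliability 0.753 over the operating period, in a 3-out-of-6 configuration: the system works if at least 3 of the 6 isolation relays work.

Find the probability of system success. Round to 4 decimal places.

R = Σ_{i=3}^{6} C(6,i) p^i (1−p)^{6−i} with p = 0.753
C(6,3)·0.753^3·0.247^3 = 0.128678
C(6,4)·0.753^4·0.247^2 = 0.294215
C(6,5)·0.753^5·0.247^1 = 0.358776
C(6,6)·0.753^6·0.247^0 = 0.182293
Sum = 0.9640

0.9640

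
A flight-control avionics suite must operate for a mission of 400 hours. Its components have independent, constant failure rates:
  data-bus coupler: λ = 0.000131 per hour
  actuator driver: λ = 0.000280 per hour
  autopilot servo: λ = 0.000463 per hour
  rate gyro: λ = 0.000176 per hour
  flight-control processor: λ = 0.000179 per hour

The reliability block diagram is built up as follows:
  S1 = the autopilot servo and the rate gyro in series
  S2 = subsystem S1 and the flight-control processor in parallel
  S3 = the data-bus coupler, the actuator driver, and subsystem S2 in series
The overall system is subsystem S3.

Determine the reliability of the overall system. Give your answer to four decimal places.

R(data-bus coupler) = exp(−0.000131 × 400) = 0.948949
R(actuator driver) = exp(−0.000280 × 400) = 0.894044
R(autopilot servo) = exp(−0.000463 × 400) = 0.830938
R(rate gyro) = exp(−0.000176 × 400) = 0.932021
R(flight-control processor) = exp(−0.000179 × 400) = 0.930903
Series (autopilot servo and rate gyro): 0.830938 × 0.932021 = 0.774452
Parallel ([0.774452] and flight-control processor): 1 − (1 − 0.774452)(1 − 0.930903) = 0.984415
Series (data-bus coupler, actuator driver, and [0.984415]): 0.948949 × 0.894044 × 0.984415 = 0.8352

0.8352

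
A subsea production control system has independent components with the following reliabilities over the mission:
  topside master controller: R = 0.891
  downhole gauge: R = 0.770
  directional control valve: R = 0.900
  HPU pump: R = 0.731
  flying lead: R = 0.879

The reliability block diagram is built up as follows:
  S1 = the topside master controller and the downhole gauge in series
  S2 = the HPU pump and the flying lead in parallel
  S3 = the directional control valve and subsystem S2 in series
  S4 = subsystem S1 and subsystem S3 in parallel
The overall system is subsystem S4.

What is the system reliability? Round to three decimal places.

Series (topside master controller and downhole gauge): 0.89100 × 0.77000 = 0.68607
Parallel (HPU pump and flying lead): 1 − (1 − 0.73100)(1 − 0.87900) = 0.96745
Series (directional control valve and [0.96745]): 0.90000 × 0.96745 = 0.87071
Parallel ([0.68607] and [0.87071]): 1 − (1 − 0.68607)(1 − 0.87071) = 0.959

0.959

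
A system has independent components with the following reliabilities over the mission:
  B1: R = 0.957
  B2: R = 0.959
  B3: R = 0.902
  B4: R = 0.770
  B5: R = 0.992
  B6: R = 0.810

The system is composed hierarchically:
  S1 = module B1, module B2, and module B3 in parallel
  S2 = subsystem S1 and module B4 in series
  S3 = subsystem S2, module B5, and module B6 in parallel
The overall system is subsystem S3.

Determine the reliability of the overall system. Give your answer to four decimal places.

Parallel (B1, B2, and B3): 1 − (1 − 0.957000)(1 − 0.959000)(1 − 0.902000) = 0.999827
Series ([0.999827] and B4): 0.999827 × 0.770000 = 0.769867
Parallel ([0.769867], B5, and B6): 1 − (1 − 0.769867)(1 − 0.992000)(1 − 0.810000) = 0.9997

0.9997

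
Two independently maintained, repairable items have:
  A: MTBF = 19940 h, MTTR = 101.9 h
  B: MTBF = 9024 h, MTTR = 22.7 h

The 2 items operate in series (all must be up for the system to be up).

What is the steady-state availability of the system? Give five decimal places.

A(A) = MTBF/(MTBF+MTTR) = 19940/(19940+101.9) = 0.994916
A(B) = MTBF/(MTBF+MTTR) = 9024/(9024+22.7) = 0.997491
Series availability: 0.994916 × 0.997491 = 0.99242

0.99242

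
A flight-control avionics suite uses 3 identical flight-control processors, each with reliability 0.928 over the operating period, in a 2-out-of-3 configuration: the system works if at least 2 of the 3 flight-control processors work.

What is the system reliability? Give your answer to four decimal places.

0.9852

R = Σ_{i=2}^{3} C(3,i) p^i (1−p)^{3−i} with p = 0.928
C(3,2)·0.928^2·0.072^1 = 0.186016
C(3,3)·0.928^3·0.072^0 = 0.799179
Sum = 0.9852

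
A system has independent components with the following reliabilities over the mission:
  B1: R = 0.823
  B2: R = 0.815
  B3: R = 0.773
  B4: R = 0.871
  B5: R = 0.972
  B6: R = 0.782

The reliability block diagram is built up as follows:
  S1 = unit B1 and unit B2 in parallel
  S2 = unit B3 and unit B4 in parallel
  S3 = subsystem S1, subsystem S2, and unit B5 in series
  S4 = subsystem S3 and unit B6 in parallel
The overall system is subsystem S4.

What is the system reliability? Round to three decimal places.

Parallel (B1 and B2): 1 − (1 − 0.82300)(1 − 0.81500) = 0.96726
Parallel (B3 and B4): 1 − (1 − 0.77300)(1 − 0.87100) = 0.97072
Series ([0.96726], [0.97072], and B5): 0.96726 × 0.97072 × 0.97200 = 0.91265
Parallel ([0.91265] and B6): 1 − (1 − 0.91265)(1 − 0.78200) = 0.981

0.981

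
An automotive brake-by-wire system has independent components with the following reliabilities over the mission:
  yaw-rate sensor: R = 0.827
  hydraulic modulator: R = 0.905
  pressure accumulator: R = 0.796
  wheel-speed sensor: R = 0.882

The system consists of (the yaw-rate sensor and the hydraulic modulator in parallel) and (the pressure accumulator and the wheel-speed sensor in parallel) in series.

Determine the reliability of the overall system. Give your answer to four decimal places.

Parallel (yaw-rate sensor and hydraulic modulator): 1 − (1 − 0.827000)(1 − 0.905000) = 0.983565
Parallel (pressure accumulator and wheel-speed sensor): 1 − (1 − 0.796000)(1 − 0.882000) = 0.975928
Series ([0.983565] and [0.975928]): 0.983565 × 0.975928 = 0.9599

0.9599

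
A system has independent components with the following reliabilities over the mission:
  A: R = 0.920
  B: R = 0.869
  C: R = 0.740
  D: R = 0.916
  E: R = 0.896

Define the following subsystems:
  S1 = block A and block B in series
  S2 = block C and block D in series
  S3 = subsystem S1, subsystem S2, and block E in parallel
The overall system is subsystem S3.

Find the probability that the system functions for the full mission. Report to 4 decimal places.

0.9933

Series (A and B): 0.920000 × 0.869000 = 0.799480
Series (C and D): 0.740000 × 0.916000 = 0.677840
Parallel ([0.799480], [0.677840], and E): 1 − (1 − 0.799480)(1 − 0.677840)(1 − 0.896000) = 0.9933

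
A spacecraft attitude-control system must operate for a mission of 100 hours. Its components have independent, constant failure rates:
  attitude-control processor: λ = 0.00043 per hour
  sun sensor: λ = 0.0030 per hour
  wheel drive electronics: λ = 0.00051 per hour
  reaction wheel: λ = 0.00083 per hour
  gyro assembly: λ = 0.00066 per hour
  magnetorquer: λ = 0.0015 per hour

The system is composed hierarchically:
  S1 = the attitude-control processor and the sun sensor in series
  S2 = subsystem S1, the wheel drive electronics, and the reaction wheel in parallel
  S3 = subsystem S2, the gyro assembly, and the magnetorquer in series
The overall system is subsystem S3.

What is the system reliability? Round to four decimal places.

R(attitude-control processor) = exp(−0.00043 × 100) = 0.957911
R(sun sensor) = exp(−0.0030 × 100) = 0.740818
R(wheel drive electronics) = exp(−0.00051 × 100) = 0.950279
R(reaction wheel) = exp(−0.00083 × 100) = 0.920351
R(gyro assembly) = exp(−0.00066 × 100) = 0.936131
R(magnetorquer) = exp(−0.0015 × 100) = 0.860708
Series (attitude-control processor and sun sensor): 0.957911 × 0.740818 = 0.709638
Parallel ([0.709638], wheel drive electronics, and reaction wheel): 1 − (1 − 0.709638)(1 − 0.950279)(1 − 0.920351) = 0.998850
Series ([0.998850], gyro assembly, and magnetorquer): 0.998850 × 0.936131 × 0.860708 = 0.8048

0.8048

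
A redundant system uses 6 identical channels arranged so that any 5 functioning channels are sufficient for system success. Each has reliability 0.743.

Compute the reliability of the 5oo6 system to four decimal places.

0.5174

R = Σ_{i=5}^{6} C(6,i) p^i (1−p)^{6−i} with p = 0.743
C(6,5)·0.743^5·0.257^1 = 0.349163
C(6,6)·0.743^6·0.257^0 = 0.168241
Sum = 0.5174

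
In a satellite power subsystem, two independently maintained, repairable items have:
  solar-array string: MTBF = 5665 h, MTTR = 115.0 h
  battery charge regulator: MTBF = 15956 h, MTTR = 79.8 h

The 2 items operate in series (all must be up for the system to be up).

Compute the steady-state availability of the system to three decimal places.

A(solar-array string) = MTBF/(MTBF+MTTR) = 5665/(5665+115.0) = 0.980104
A(battery charge regulator) = MTBF/(MTBF+MTTR) = 15956/(15956+79.8) = 0.995024
Series availability: 0.980104 × 0.995024 = 0.975

0.975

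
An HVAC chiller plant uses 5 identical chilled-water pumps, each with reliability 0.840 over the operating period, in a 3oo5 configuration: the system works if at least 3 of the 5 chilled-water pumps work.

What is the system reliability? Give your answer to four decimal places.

R = Σ_{i=3}^{5} C(5,i) p^i (1−p)^{5−i} with p = 0.840
C(5,3)·0.840^3·0.160^2 = 0.151732
C(5,4)·0.840^4·0.160^1 = 0.398297
C(5,5)·0.840^5·0.160^0 = 0.418212
Sum = 0.9682

0.9682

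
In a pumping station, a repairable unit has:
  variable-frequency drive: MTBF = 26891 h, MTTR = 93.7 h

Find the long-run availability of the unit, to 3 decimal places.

A(variable-frequency drive) = MTBF/(MTBF+MTTR) = 26891/(26891+93.7) = 0.997

0.997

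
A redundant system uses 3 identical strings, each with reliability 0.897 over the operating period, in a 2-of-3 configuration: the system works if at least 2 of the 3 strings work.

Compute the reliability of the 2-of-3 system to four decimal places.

0.9704

R = Σ_{i=2}^{3} C(3,i) p^i (1−p)^{3−i} with p = 0.897
C(3,2)·0.897^2·0.103^1 = 0.248624
C(3,3)·0.897^3·0.103^0 = 0.721734
Sum = 0.9704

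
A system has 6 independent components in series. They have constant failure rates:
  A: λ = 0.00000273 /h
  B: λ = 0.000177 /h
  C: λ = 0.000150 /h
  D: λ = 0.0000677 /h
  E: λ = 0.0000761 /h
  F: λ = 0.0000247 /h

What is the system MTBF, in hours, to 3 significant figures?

2010

Series of exponential components: λ_sys = Σ λ_i
λ_sys = 0.00000273 + 0.000177 + 0.000150 + 0.0000677 + 0.0000761 + 0.0000247 = 4.9823e-04 /h
MTBF = 1 / λ_sys = 2010 h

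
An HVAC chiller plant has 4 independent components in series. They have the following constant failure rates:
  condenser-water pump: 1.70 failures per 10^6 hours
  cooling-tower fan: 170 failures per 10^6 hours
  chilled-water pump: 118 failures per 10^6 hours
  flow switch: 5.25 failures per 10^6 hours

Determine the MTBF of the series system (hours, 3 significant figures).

3390

Series of exponential components: λ_sys = Σ λ_i
λ_sys = 0.00000170 + 0.000170 + 0.000118 + 0.00000525 = 2.9495e-04 /h
MTBF = 1 / λ_sys = 3390 h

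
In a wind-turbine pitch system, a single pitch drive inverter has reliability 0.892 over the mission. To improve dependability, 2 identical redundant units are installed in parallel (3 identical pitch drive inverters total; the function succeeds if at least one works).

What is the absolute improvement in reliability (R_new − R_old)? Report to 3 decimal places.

R_before = 0.892
R_after = 1 − (1 − 0.892)^3 = 0.999
ΔR = 0.999 − 0.892 = 0.107

0.107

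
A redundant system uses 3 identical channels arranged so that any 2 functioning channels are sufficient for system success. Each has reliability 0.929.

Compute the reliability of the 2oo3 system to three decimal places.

0.986

R = Σ_{i=2}^{3} C(3,i) p^i (1−p)^{3−i} with p = 0.929
C(3,2)·0.929^2·0.071^1 = 0.18383
C(3,3)·0.929^3·0.071^0 = 0.80177
Sum = 0.986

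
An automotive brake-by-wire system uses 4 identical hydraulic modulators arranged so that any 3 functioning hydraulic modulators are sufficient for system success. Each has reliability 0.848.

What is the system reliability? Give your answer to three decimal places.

0.888

R = Σ_{i=3}^{4} C(4,i) p^i (1−p)^{4−i} with p = 0.848
C(4,3)·0.848^3·0.152^1 = 0.37076
C(4,4)·0.848^4·0.152^0 = 0.51711
Sum = 0.888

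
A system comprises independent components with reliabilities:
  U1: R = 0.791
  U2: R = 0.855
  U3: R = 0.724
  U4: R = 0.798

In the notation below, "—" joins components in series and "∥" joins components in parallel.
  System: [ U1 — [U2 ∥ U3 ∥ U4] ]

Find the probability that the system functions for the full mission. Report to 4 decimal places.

0.7846

Parallel (U2, U3, and U4): 1 − (1 − 0.855000)(1 − 0.724000)(1 − 0.798000) = 0.991916
Series (U1 and [0.991916]): 0.791000 × 0.991916 = 0.7846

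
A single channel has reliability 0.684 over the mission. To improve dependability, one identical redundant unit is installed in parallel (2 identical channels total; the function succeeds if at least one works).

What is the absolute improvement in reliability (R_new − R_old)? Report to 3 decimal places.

0.216

R_before = 0.684
R_after = 1 − (1 − 0.684)^2 = 0.900
ΔR = 0.900 − 0.684 = 0.216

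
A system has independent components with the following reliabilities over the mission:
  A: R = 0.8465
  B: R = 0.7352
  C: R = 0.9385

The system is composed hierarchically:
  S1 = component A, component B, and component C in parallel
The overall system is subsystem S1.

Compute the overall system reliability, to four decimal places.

Parallel (A, B, and C): 1 − (1 − 0.846500)(1 − 0.735200)(1 − 0.938500) = 0.9975

0.9975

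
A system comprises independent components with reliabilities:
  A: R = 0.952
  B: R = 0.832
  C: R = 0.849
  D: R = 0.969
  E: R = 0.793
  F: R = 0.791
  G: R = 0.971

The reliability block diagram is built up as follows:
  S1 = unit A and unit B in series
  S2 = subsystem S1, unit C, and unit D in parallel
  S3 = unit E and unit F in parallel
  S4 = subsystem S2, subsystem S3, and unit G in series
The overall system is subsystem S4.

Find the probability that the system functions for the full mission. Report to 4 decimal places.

0.9281

Series (A and B): 0.952000 × 0.832000 = 0.792064
Parallel ([0.792064], C, and D): 1 − (1 − 0.792064)(1 − 0.849000)(1 − 0.969000) = 0.999027
Parallel (E and F): 1 − (1 − 0.793000)(1 − 0.791000) = 0.956737
Series ([0.999027], [0.956737], and G): 0.999027 × 0.956737 × 0.971000 = 0.9281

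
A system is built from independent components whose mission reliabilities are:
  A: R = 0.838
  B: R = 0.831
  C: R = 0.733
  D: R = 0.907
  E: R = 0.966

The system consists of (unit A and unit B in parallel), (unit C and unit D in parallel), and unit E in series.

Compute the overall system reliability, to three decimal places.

0.916

Parallel (A and B): 1 − (1 − 0.83800)(1 − 0.83100) = 0.97262
Parallel (C and D): 1 − (1 − 0.73300)(1 − 0.90700) = 0.97517
Series ([0.97262], [0.97517], and E): 0.97262 × 0.97517 × 0.96600 = 0.916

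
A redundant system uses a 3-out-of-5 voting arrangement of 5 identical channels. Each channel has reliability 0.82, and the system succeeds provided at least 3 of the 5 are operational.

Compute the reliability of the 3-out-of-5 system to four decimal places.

R = Σ_{i=3}^{5} C(5,i) p^i (1−p)^{5−i} with p = 0.82
C(5,3)·0.82^3·0.18^2 = 0.178643
C(5,4)·0.82^4·0.18^1 = 0.406910
C(5,5)·0.82^5·0.18^0 = 0.370740
Sum = 0.9563

0.9563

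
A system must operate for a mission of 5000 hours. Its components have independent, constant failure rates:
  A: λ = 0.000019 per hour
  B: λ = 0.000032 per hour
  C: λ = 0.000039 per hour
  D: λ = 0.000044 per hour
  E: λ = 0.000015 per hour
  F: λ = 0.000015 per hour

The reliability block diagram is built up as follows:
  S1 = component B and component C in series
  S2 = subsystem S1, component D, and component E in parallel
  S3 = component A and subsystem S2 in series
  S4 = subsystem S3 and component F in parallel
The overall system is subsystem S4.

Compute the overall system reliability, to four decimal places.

0.9932

R(A) = exp(−0.000019 × 5000) = 0.909373
R(B) = exp(−0.000032 × 5000) = 0.852144
R(C) = exp(−0.000039 × 5000) = 0.822835
R(D) = exp(−0.000044 × 5000) = 0.802519
R(E) = exp(−0.000015 × 5000) = 0.927743
R(F) = exp(−0.000015 × 5000) = 0.927743
Series (B and C): 0.852144 × 0.822835 = 0.701174
Parallel ([0.701174], D, and E): 1 − (1 − 0.701174)(1 − 0.802519)(1 − 0.927743) = 0.995736
Series (A and [0.995736]): 0.909373 × 0.995736 = 0.905495
Parallel ([0.905495] and F): 1 − (1 − 0.905495)(1 − 0.927743) = 0.9932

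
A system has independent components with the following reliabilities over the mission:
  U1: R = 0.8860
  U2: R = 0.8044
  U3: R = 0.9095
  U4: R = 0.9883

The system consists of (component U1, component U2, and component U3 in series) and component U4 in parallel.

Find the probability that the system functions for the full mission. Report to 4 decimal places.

Series (U1, U2, and U3): 0.886000 × 0.804400 × 0.909500 = 0.648199
Parallel ([0.648199] and U4): 1 − (1 − 0.648199)(1 − 0.988300) = 0.9959

0.9959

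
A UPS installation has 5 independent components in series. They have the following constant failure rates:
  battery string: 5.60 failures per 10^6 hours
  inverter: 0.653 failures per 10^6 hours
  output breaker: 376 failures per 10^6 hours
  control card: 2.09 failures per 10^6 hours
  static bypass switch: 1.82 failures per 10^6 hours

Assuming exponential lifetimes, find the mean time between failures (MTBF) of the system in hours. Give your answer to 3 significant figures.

Series of exponential components: λ_sys = Σ λ_i
λ_sys = 0.00000560 + 0.000000653 + 0.000376 + 0.00000209 + 0.00000182 = 3.8616e-04 /h
MTBF = 1 / λ_sys = 2590 h

2590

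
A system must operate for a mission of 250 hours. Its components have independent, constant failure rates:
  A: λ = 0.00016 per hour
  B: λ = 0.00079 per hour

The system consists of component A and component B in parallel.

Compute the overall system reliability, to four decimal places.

R(A) = exp(−0.00016 × 250) = 0.960789
R(B) = exp(−0.00079 × 250) = 0.820780
Parallel (A and B): 1 − (1 − 0.960789)(1 − 0.820780) = 0.9930

0.9930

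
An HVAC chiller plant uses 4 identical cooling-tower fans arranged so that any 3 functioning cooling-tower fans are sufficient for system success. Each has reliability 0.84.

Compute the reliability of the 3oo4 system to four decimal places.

0.8772

R = Σ_{i=3}^{4} C(4,i) p^i (1−p)^{4−i} with p = 0.84
C(4,3)·0.84^3·0.16^1 = 0.379331
C(4,4)·0.84^4·0.16^0 = 0.497871
Sum = 0.8772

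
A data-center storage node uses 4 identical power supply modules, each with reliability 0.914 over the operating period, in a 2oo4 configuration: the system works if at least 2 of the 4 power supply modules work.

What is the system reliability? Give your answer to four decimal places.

R = Σ_{i=2}^{4} C(4,i) p^i (1−p)^{4−i} with p = 0.914
C(4,2)·0.914^2·0.086^2 = 0.037072
C(4,3)·0.914^3·0.086^1 = 0.262662
C(4,4)·0.914^4·0.086^0 = 0.697886
Sum = 0.9976

0.9976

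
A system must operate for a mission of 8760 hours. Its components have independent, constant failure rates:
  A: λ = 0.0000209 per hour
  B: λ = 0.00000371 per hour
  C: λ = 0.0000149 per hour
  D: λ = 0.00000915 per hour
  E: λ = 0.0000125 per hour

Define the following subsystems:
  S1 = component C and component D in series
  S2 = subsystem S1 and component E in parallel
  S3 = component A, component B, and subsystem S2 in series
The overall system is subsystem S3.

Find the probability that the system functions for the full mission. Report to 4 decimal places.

0.7902

R(A) = exp(−0.0000209 × 8760) = 0.832698
R(B) = exp(−0.00000371 × 8760) = 0.968023
R(C) = exp(−0.0000149 × 8760) = 0.877635
R(D) = exp(−0.00000915 × 8760) = 0.922974
R(E) = exp(−0.0000125 × 8760) = 0.896282
Series (C and D): 0.877635 × 0.922974 = 0.810034
Parallel ([0.810034] and E): 1 − (1 − 0.810034)(1 − 0.896282) = 0.980297
Series (A, B, and [0.980297]): 0.832698 × 0.968023 × 0.980297 = 0.7902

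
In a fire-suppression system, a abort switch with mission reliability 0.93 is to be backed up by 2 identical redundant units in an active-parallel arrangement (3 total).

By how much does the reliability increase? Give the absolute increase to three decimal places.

R_before = 0.93
R_after = 1 − (1 − 0.93)^3 = 1.000
ΔR = 1.000 − 0.93 = 0.070

0.070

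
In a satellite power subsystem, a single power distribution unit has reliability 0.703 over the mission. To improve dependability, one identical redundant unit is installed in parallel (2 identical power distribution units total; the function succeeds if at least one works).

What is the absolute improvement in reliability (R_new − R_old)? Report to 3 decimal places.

0.209

R_before = 0.703
R_after = 1 − (1 − 0.703)^2 = 0.912
ΔR = 0.912 − 0.703 = 0.209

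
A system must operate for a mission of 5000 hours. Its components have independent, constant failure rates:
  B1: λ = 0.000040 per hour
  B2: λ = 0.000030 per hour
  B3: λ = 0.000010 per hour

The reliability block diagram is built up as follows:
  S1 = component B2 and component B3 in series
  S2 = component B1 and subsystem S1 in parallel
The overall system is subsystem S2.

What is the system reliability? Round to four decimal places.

R(B1) = exp(−0.000040 × 5000) = 0.818731
R(B2) = exp(−0.000030 × 5000) = 0.860708
R(B3) = exp(−0.000010 × 5000) = 0.951229
Series (B2 and B3): 0.860708 × 0.951229 = 0.818730
Parallel (B1 and [0.818730]): 1 − (1 − 0.818731)(1 − 0.818730) = 0.9671

0.9671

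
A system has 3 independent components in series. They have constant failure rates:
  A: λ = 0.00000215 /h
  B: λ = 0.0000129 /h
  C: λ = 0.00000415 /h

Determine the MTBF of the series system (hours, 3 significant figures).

Series of exponential components: λ_sys = Σ λ_i
λ_sys = 0.00000215 + 0.0000129 + 0.00000415 = 1.9200e-05 /h
MTBF = 1 / λ_sys = 52100 h

52100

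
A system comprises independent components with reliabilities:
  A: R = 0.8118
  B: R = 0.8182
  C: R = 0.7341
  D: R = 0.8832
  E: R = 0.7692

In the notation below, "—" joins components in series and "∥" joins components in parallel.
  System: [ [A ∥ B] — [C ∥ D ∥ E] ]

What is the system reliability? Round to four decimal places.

Parallel (A and B): 1 − (1 − 0.811800)(1 − 0.818200) = 0.965785
Parallel (C, D, and E): 1 − (1 − 0.734100)(1 − 0.883200)(1 − 0.769200) = 0.992832
Series ([0.965785] and [0.992832]): 0.965785 × 0.992832 = 0.9589

0.9589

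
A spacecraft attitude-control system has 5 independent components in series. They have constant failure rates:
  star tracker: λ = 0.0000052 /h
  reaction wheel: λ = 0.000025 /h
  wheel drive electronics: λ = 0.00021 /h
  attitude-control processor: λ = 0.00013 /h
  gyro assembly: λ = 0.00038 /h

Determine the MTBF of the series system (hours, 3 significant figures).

1330

Series of exponential components: λ_sys = Σ λ_i
λ_sys = 0.0000052 + 0.000025 + 0.00021 + 0.00013 + 0.00038 = 7.5020e-04 /h
MTBF = 1 / λ_sys = 1330 h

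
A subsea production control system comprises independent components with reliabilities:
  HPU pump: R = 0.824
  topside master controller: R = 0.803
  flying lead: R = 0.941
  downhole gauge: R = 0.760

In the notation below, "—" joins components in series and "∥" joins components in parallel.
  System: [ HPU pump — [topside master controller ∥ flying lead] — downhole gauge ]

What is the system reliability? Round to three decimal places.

Parallel (topside master controller and flying lead): 1 − (1 − 0.80300)(1 − 0.94100) = 0.98838
Series (HPU pump, [0.98838], and downhole gauge): 0.82400 × 0.98838 × 0.76000 = 0.619

0.619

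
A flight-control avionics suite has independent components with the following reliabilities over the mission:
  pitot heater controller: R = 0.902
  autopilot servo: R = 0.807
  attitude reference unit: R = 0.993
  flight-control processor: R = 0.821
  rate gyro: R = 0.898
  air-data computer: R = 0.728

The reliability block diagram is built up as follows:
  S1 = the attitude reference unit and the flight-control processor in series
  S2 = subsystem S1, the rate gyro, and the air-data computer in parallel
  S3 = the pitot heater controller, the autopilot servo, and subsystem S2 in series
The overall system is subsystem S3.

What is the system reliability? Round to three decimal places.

Series (attitude reference unit and flight-control processor): 0.99300 × 0.82100 = 0.81525
Parallel ([0.81525], rate gyro, and air-data computer): 1 − (1 − 0.81525)(1 − 0.89800)(1 − 0.72800) = 0.99487
Series (pitot heater controller, autopilot servo, and [0.99487]): 0.90200 × 0.80700 × 0.99487 = 0.724

0.724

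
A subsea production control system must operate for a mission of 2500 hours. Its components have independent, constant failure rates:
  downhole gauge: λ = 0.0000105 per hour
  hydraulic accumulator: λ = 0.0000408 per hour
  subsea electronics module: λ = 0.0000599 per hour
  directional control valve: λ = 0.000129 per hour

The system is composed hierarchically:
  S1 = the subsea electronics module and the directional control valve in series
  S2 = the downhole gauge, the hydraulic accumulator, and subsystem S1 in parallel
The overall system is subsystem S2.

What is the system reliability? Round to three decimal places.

0.999

R(downhole gauge) = exp(−0.0000105 × 2500) = 0.97409
R(hydraulic accumulator) = exp(−0.0000408 × 2500) = 0.90303
R(subsea electronics module) = exp(−0.0000599 × 2500) = 0.86092
R(directional control valve) = exp(−0.000129 × 2500) = 0.72434
Series (subsea electronics module and directional control valve): 0.86092 × 0.72434 = 0.62360
Parallel (downhole gauge, hydraulic accumulator, and [0.62360]): 1 − (1 − 0.97409)(1 − 0.90303)(1 − 0.62360) = 0.999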